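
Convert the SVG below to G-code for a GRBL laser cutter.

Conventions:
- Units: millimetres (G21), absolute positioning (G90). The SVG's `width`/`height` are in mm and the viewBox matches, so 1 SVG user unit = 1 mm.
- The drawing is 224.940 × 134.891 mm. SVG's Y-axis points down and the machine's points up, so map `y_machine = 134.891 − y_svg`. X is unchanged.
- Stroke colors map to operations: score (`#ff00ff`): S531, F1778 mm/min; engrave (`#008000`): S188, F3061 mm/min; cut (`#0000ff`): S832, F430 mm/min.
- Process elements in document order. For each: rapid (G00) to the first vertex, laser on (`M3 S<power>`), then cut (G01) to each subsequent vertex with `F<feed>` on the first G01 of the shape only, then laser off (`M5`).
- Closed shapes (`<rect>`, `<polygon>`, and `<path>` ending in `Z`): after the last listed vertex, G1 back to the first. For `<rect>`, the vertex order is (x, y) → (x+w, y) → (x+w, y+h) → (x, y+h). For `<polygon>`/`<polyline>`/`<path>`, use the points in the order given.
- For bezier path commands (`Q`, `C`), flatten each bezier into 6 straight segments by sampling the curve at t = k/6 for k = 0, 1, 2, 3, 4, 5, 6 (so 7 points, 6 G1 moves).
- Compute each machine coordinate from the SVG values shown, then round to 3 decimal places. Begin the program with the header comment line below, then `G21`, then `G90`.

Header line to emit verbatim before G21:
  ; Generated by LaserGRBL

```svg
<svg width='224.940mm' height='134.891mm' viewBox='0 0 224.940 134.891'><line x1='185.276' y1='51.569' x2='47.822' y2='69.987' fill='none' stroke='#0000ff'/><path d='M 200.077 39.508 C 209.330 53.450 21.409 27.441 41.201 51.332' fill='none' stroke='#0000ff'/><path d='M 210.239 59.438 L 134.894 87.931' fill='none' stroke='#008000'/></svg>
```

; Generated by LaserGRBL
G21
G90
G00 X185.276 Y83.322
M3 S832
G01 X47.822 Y64.904 F430
M5
G00 X200.077 Y95.383
M3 S832
G01 X190.147 Y91.325 F430
G01 X158.601 Y91.430
G01 X116.687 Y93.202
G01 X75.651 Y94.144
G01 X46.740 Y91.762
G01 X41.201 Y83.559
M5
G00 X210.239 Y75.453
M3 S188
G01 X134.894 Y46.960 F3061
M5

viewBox `0 0 224.940 134.891` with mm width/height → 1 unit = 1 mm. Flip: y_m = 134.891 − y_svg.

**Shape 1** — `<line>` line segment, stroke `#0000ff` → cut (S832, F430). Machine vertices: (185.276,83.322) → (47.822,64.904). Open path.

**Shape 2** — `<path>` cubic bezier, stroke `#0000ff` → cut (S832, F430). Control points (SVG): P0=(200.077,39.508), P1=(209.330,53.450), P2=(21.409,27.441), P3=(41.201,51.332); sampled at t=k/6. Machine vertices: (200.077,95.383) → (190.147,91.325) → (158.601,91.430) → (116.687,93.202) → (75.651,94.144) → (46.740,91.762) → (41.201,83.559). Open path.

**Shape 3** — `<path>` line segment, stroke `#008000` → engrave (S188, F3061). Machine vertices: (210.239,75.453) → (134.894,46.960). Open path.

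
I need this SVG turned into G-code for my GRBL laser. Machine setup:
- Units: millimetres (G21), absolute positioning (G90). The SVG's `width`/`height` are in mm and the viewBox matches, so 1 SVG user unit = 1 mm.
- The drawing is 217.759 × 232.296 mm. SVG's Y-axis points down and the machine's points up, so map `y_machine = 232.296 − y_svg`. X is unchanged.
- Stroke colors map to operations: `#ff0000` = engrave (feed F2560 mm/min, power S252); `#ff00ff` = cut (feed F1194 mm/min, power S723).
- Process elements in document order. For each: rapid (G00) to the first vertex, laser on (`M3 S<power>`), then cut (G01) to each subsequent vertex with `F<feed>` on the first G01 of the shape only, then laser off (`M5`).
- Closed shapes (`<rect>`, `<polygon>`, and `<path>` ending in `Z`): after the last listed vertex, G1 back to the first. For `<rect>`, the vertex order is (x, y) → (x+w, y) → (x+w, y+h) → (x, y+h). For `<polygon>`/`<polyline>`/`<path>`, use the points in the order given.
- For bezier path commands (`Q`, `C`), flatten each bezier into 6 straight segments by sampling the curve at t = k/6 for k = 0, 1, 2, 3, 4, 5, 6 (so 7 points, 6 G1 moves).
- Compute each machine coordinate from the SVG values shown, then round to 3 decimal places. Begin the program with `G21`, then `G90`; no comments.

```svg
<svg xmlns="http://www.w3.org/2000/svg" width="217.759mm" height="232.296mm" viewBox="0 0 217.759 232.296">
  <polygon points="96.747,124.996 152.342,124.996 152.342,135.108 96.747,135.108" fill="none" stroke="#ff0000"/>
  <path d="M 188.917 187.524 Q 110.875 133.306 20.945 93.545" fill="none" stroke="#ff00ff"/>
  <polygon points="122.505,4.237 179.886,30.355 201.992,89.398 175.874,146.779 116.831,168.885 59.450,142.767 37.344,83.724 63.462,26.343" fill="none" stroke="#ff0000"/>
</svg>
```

viewBox `0 0 217.759 232.296` with mm width/height → 1 unit = 1 mm. Flip: y_m = 232.296 − y_svg.

**Shape 1** — `<polygon>` rectangle, stroke `#ff0000` → engrave (S252, F2560). Machine vertices: (96.747,107.300) → (152.342,107.300) → (152.342,97.188) → (96.747,97.188) → (96.747,107.300). Closed: final G1 returns to the first vertex.

**Shape 2** — `<path>` quadratic bezier, stroke `#ff00ff` → cut (S723, F1194). Control points (SVG): P0=(188.917,187.524), P1=(110.875,133.306), P2=(20.945,93.545); sampled at t=k/6. Machine vertices: (188.917,44.772) → (162.573,62.443) → (135.568,79.311) → (107.903,95.376) → (79.577,110.637) → (50.591,125.096) → (20.945,138.751). Open path.

**Shape 3** — `<polygon>` regular polygon, stroke `#ff0000` → engrave (S252, F2560). Machine vertices: (122.505,228.059) → (179.886,201.941) → (201.992,142.898) → (175.874,85.517) → (116.831,63.411) → (59.450,89.529) → (37.344,148.572) → (63.462,205.953) → (122.505,228.059). Closed: final G1 returns to the first vertex.

G21
G90
G00 X96.747 Y107.300
M3 S252
G01 X152.342 Y107.300 F2560
G01 X152.342 Y97.188
G01 X96.747 Y97.188
G01 X96.747 Y107.300
M5
G00 X188.917 Y44.772
M3 S723
G01 X162.573 Y62.443 F1194
G01 X135.568 Y79.311
G01 X107.903 Y95.376
G01 X79.577 Y110.637
G01 X50.591 Y125.096
G01 X20.945 Y138.751
M5
G00 X122.505 Y228.059
M3 S252
G01 X179.886 Y201.941 F2560
G01 X201.992 Y142.898
G01 X175.874 Y85.517
G01 X116.831 Y63.411
G01 X59.450 Y89.529
G01 X37.344 Y148.572
G01 X63.462 Y205.953
G01 X122.505 Y228.059
M5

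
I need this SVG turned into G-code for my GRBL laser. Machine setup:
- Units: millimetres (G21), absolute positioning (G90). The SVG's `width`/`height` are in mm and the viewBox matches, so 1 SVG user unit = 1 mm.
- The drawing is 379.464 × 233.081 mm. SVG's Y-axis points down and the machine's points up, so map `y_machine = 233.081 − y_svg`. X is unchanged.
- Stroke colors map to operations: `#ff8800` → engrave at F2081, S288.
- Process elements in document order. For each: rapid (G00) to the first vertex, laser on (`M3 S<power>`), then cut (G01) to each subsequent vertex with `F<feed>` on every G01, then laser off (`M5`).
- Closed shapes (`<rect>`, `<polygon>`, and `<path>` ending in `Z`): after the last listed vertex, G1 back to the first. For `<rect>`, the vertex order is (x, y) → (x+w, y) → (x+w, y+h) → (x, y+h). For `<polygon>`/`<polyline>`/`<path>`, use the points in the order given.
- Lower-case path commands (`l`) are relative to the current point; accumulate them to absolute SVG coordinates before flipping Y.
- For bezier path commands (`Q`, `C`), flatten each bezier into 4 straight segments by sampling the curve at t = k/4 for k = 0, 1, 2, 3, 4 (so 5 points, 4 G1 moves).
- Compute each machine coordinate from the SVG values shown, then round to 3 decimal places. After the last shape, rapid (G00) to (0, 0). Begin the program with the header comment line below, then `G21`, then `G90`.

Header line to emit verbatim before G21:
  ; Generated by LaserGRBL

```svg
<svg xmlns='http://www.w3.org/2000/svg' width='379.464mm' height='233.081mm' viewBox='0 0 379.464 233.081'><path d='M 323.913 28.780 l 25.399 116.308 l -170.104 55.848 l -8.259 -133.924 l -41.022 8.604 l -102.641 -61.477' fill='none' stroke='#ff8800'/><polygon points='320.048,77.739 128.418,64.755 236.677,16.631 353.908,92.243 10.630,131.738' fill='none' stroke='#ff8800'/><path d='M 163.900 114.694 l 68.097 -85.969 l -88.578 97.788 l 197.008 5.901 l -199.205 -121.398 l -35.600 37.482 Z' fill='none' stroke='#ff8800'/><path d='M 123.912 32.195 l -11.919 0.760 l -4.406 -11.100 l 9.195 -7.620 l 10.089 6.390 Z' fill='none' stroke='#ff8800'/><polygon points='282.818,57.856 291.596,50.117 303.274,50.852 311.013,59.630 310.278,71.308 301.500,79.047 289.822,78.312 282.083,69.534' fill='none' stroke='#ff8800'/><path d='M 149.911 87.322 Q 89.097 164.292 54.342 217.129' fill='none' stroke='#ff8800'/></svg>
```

viewBox `0 0 379.464 233.081` with mm width/height → 1 unit = 1 mm. Flip: y_m = 233.081 − y_svg.

**Shape 1** — `<path>` open polyline, stroke `#ff8800` → engrave (S288, F2081). Machine vertices: (323.913,204.301) → (349.312,87.993) → (179.208,32.145) → (170.949,166.069) → (129.927,157.465) → (27.286,218.942). Open path.

**Shape 2** — `<polygon>` closed polygon, stroke `#ff8800` → engrave (S288, F2081). Machine vertices: (320.048,155.342) → (128.418,168.326) → (236.677,216.450) → (353.908,140.838) → (10.630,101.343) → (320.048,155.342). Closed: final G1 returns to the first vertex.

**Shape 3** — `<path>` closed polygon, stroke `#ff8800` → engrave (S288, F2081). Machine vertices: (163.900,118.387) → (231.997,204.356) → (143.419,106.568) → (340.427,100.667) → (141.222,222.065) → (105.622,184.583) → (163.900,118.387). Closed: final G1 returns to the first vertex.

**Shape 4** — `<path>` regular polygon, stroke `#ff8800` → engrave (S288, F2081). Machine vertices: (123.912,200.886) → (111.993,200.126) → (107.587,211.226) → (116.782,218.846) → (126.871,212.456) → (123.912,200.886). Closed: final G1 returns to the first vertex.

**Shape 5** — `<polygon>` regular polygon, stroke `#ff8800` → engrave (S288, F2081). Machine vertices: (282.818,175.225) → (291.596,182.964) → (303.274,182.229) → (311.013,173.451) → (310.278,161.773) → (301.500,154.034) → (289.822,154.769) → (282.083,163.547) → (282.818,175.225). Closed: final G1 returns to the first vertex.

**Shape 6** — `<path>` quadratic bezier, stroke `#ff8800` → engrave (S288, F2081). Control points (SVG): P0=(149.911,87.322), P1=(89.097,164.292), P2=(54.342,217.129); sampled at t=k/4. Machine vertices: (149.911,145.759) → (121.133,108.782) → (95.612,74.822) → (73.348,43.879) → (54.342,15.952). Open path.

; Generated by LaserGRBL
G21
G90
G00 X323.913 Y204.301
M3 S288
G01 X349.312 Y87.993 F2081
G01 X179.208 Y32.145 F2081
G01 X170.949 Y166.069 F2081
G01 X129.927 Y157.465 F2081
G01 X27.286 Y218.942 F2081
M5
G00 X320.048 Y155.342
M3 S288
G01 X128.418 Y168.326 F2081
G01 X236.677 Y216.450 F2081
G01 X353.908 Y140.838 F2081
G01 X10.630 Y101.343 F2081
G01 X320.048 Y155.342 F2081
M5
G00 X163.900 Y118.387
M3 S288
G01 X231.997 Y204.356 F2081
G01 X143.419 Y106.568 F2081
G01 X340.427 Y100.667 F2081
G01 X141.222 Y222.065 F2081
G01 X105.622 Y184.583 F2081
G01 X163.900 Y118.387 F2081
M5
G00 X123.912 Y200.886
M3 S288
G01 X111.993 Y200.126 F2081
G01 X107.587 Y211.226 F2081
G01 X116.782 Y218.846 F2081
G01 X126.871 Y212.456 F2081
G01 X123.912 Y200.886 F2081
M5
G00 X282.818 Y175.225
M3 S288
G01 X291.596 Y182.964 F2081
G01 X303.274 Y182.229 F2081
G01 X311.013 Y173.451 F2081
G01 X310.278 Y161.773 F2081
G01 X301.500 Y154.034 F2081
G01 X289.822 Y154.769 F2081
G01 X282.083 Y163.547 F2081
G01 X282.818 Y175.225 F2081
M5
G00 X149.911 Y145.759
M3 S288
G01 X121.133 Y108.782 F2081
G01 X95.612 Y74.822 F2081
G01 X73.348 Y43.879 F2081
G01 X54.342 Y15.952 F2081
M5
G00 X0.000 Y0.000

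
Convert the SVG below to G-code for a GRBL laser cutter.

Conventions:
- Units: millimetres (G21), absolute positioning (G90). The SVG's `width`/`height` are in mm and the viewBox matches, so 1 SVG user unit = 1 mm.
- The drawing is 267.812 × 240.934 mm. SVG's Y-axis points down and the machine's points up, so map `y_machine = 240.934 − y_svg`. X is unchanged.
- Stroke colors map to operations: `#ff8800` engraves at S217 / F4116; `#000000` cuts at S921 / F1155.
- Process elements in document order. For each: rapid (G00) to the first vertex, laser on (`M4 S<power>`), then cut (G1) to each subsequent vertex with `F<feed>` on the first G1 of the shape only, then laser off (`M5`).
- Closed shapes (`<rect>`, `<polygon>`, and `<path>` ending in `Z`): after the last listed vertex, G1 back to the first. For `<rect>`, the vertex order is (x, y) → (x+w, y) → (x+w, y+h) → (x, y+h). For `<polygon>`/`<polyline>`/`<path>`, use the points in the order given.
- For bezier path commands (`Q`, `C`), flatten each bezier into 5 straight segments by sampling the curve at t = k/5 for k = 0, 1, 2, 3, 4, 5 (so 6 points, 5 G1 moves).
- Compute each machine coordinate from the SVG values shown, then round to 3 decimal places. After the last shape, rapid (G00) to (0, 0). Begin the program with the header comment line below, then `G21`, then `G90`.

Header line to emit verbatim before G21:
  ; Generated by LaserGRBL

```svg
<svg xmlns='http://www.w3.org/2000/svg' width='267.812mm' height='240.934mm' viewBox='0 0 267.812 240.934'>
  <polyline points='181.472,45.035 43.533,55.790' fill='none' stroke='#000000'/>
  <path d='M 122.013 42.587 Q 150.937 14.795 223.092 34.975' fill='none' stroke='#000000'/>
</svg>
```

viewBox `0 0 267.812 240.934` with mm width/height → 1 unit = 1 mm. Flip: y_m = 240.934 − y_svg.

**Shape 1** — `<polyline>` line segment, stroke `#000000` → cut (S921, F1155). Machine vertices: (181.472,195.899) → (43.533,185.144). Open path.

**Shape 2** — `<path>` quadratic bezier, stroke `#000000` → cut (S921, F1155). Control points (SVG): P0=(122.013,42.587), P1=(150.937,14.795), P2=(223.092,34.975); sampled at t=k/5. Machine vertices: (122.013,198.347) → (135.312,207.545) → (152.069,212.905) → (172.285,214.427) → (195.959,212.112) → (223.092,205.959). Open path.

; Generated by LaserGRBL
G21
G90
G00 X181.472 Y195.899
M4 S921
G1 X43.533 Y185.144 F1155
M5
G00 X122.013 Y198.347
M4 S921
G1 X135.312 Y207.545 F1155
G1 X152.069 Y212.905
G1 X172.285 Y214.427
G1 X195.959 Y212.112
G1 X223.092 Y205.959
M5
G00 X0.000 Y0.000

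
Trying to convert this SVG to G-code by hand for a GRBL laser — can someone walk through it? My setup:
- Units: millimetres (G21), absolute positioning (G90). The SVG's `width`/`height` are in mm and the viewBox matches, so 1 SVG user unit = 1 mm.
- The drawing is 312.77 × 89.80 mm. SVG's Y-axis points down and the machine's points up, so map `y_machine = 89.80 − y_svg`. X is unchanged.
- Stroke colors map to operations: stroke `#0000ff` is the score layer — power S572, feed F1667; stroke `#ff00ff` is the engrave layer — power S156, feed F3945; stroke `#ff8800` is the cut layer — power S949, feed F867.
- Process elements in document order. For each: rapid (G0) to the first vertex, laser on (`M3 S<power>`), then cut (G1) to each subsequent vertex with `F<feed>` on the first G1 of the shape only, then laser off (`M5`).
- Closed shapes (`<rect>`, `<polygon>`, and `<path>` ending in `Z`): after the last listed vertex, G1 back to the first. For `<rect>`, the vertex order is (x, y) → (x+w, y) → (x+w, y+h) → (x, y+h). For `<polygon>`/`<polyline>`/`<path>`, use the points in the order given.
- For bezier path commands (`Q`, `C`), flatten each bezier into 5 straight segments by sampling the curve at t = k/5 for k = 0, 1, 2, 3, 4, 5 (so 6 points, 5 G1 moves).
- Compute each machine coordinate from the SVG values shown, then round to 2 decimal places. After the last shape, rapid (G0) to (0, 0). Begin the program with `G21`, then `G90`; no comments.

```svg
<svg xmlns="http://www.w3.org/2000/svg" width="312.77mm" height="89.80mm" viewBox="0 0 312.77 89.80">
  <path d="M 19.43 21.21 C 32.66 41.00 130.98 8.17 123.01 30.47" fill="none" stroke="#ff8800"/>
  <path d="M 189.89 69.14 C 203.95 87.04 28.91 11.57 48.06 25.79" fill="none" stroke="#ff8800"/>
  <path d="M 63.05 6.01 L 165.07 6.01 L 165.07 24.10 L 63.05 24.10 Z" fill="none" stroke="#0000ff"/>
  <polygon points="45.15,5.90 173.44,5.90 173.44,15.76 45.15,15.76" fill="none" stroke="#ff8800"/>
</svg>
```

Since the viewBox matches the mm dimensions, user units are millimetres directly. The only transform is the Y-flip y_m = 89.80 − y_svg.

Shape 1 is a cubic bezier drawn with `<path>`. Its stroke #ff8800 means cut at S949, F867. After flipping Y the toolpath is (19.43,68.59) → (36.05,62.17) → (63.90,63.20) → (93.80,66.52) → (116.57,66.96) → (123.01,59.33).

Shape 2 is a cubic bezier drawn with `<path>`. Its stroke #ff8800 means cut at S949, F867. After flipping Y the toolpath is (189.89,20.66) → (178.70,19.66) → (140.52,32.28) → (93.76,49.74) → (56.81,63.24) → (48.06,64.01).

Shape 3 is a rectangle drawn with `<path>`. Its stroke #0000ff means score at S572, F1667. After flipping Y the toolpath is (63.05,83.79) → (165.07,83.79) → (165.07,65.70) → (63.05,65.70) → (63.05,83.79), returning to the start.

Shape 4 is a rectangle drawn with `<polygon>`. Its stroke #ff8800 means cut at S949, F867. After flipping Y the toolpath is (45.15,83.90) → (173.44,83.90) → (173.44,74.04) → (45.15,74.04) → (45.15,83.90), returning to the start.

G21
G90
G0 X19.43 Y68.59
M3 S949
G1 X36.05 Y62.17 F867
G1 X63.90 Y63.20
G1 X93.80 Y66.52
G1 X116.57 Y66.96
G1 X123.01 Y59.33
M5
G0 X189.89 Y20.66
M3 S949
G1 X178.70 Y19.66 F867
G1 X140.52 Y32.28
G1 X93.76 Y49.74
G1 X56.81 Y63.24
G1 X48.06 Y64.01
M5
G0 X63.05 Y83.79
M3 S572
G1 X165.07 Y83.79 F1667
G1 X165.07 Y65.70
G1 X63.05 Y65.70
G1 X63.05 Y83.79
M5
G0 X45.15 Y83.90
M3 S949
G1 X173.44 Y83.90 F867
G1 X173.44 Y74.04
G1 X45.15 Y74.04
G1 X45.15 Y83.90
M5
G0 X0.00 Y0.00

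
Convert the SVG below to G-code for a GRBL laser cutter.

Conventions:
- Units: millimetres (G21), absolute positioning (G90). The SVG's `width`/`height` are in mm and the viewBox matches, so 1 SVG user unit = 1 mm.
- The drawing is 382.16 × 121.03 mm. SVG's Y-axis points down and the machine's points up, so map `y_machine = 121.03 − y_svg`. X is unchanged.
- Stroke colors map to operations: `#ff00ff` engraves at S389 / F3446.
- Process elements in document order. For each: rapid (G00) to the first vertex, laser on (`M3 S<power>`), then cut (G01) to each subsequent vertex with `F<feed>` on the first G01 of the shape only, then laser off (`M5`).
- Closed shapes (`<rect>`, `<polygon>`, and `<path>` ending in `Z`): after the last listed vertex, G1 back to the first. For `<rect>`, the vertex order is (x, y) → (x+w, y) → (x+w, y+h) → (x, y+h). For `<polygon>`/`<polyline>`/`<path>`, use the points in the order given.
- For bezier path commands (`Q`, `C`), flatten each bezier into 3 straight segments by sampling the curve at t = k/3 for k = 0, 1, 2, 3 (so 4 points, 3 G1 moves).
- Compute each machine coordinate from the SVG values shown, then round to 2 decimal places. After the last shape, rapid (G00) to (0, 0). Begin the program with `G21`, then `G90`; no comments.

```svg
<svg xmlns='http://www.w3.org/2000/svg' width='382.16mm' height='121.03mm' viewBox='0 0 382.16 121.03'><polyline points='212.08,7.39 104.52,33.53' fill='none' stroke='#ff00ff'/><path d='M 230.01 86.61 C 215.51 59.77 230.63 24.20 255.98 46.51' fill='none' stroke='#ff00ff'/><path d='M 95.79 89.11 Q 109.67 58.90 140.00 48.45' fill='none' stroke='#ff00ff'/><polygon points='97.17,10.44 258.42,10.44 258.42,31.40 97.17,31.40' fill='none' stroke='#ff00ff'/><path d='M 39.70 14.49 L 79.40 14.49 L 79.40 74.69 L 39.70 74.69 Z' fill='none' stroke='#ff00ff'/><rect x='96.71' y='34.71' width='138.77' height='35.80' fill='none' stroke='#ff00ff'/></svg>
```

G21
G90
G00 X212.08 Y113.64
M3 S389
G01 X104.52 Y87.50 F3446
M5
G00 X230.01 Y34.42
M3 S389
G01 X224.67 Y61.70 F3446
G01 X234.76 Y80.00
G01 X255.98 Y74.52
M5
G00 X95.79 Y31.92
M3 S389
G01 X106.87 Y49.86 F3446
G01 X121.61 Y63.42
G01 X140.00 Y72.58
M5
G00 X97.17 Y110.59
M3 S389
G01 X258.42 Y110.59 F3446
G01 X258.42 Y89.63
G01 X97.17 Y89.63
G01 X97.17 Y110.59
M5
G00 X39.70 Y106.54
M3 S389
G01 X79.40 Y106.54 F3446
G01 X79.40 Y46.34
G01 X39.70 Y46.34
G01 X39.70 Y106.54
M5
G00 X96.71 Y86.32
M3 S389
G01 X235.48 Y86.32 F3446
G01 X235.48 Y50.52
G01 X96.71 Y50.52
G01 X96.71 Y86.32
M5
G00 X0.00 Y0.00

viewBox `0 0 382.16 121.03` with mm width/height → 1 unit = 1 mm. Flip: y_m = 121.03 − y_svg.

**Shape 1** — `<polyline>` line segment, stroke `#ff00ff` → engrave (S389, F3446). Machine vertices: (212.08,113.64) → (104.52,87.50). Open path.

**Shape 2** — `<path>` cubic bezier, stroke `#ff00ff` → engrave (S389, F3446). Control points (SVG): P0=(230.01,86.61), P1=(215.51,59.77), P2=(230.63,24.20), P3=(255.98,46.51); sampled at t=k/3. Machine vertices: (230.01,34.42) → (224.67,61.70) → (234.76,80.00) → (255.98,74.52). Open path.

**Shape 3** — `<path>` quadratic bezier, stroke `#ff00ff` → engrave (S389, F3446). Control points (SVG): P0=(95.79,89.11), P1=(109.67,58.90), P2=(140.00,48.45); sampled at t=k/3. Machine vertices: (95.79,31.92) → (106.87,49.86) → (121.61,63.42) → (140.00,72.58). Open path.

**Shape 4** — `<polygon>` rectangle, stroke `#ff00ff` → engrave (S389, F3446). Machine vertices: (97.17,110.59) → (258.42,110.59) → (258.42,89.63) → (97.17,89.63) → (97.17,110.59). Closed: final G1 returns to the first vertex.

**Shape 5** — `<path>` rectangle, stroke `#ff00ff` → engrave (S389, F3446). Machine vertices: (39.70,106.54) → (79.40,106.54) → (79.40,46.34) → (39.70,46.34) → (39.70,106.54). Closed: final G1 returns to the first vertex.

**Shape 6** — `<rect>` rectangle, stroke `#ff00ff` → engrave (S389, F3446). Machine vertices: (96.71,86.32) → (235.48,86.32) → (235.48,50.52) → (96.71,50.52) → (96.71,86.32). Closed: final G1 returns to the first vertex.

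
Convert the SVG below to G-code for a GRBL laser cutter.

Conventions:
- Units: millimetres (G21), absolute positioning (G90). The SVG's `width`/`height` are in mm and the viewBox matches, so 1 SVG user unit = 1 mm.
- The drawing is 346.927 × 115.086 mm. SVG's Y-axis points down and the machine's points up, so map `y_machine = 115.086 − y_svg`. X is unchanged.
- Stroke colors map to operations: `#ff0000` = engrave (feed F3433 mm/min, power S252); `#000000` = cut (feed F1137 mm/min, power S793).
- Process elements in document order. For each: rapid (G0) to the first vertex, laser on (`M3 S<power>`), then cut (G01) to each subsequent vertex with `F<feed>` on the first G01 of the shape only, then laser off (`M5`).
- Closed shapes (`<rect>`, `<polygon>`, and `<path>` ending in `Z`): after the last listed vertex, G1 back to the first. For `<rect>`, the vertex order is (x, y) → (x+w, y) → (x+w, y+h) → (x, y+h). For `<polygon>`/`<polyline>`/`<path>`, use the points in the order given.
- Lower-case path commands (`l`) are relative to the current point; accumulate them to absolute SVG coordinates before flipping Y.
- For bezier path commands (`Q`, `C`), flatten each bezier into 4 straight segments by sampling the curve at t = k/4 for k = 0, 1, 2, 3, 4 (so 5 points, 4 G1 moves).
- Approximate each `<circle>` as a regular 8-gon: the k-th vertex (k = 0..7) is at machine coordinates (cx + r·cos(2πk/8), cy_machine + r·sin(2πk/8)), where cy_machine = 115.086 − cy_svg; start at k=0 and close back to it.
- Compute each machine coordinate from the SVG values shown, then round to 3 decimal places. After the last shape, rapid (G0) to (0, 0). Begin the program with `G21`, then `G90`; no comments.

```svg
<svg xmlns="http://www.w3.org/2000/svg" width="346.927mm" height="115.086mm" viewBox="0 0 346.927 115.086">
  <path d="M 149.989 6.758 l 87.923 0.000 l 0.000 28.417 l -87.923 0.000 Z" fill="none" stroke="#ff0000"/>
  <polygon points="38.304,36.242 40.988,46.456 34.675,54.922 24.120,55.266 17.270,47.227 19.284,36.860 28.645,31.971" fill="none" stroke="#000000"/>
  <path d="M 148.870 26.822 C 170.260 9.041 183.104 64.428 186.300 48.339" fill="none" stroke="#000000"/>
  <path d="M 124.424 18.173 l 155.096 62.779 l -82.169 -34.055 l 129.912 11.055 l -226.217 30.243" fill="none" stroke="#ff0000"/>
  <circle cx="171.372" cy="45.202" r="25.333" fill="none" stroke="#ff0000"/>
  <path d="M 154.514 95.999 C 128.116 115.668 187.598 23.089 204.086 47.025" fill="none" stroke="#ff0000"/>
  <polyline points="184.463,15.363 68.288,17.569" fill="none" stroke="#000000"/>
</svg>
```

Since the viewBox matches the mm dimensions, user units are millimetres directly. The only transform is the Y-flip y_m = 115.086 − y_svg.

Shape 1 is a rectangle drawn with `<path>`. Its stroke #ff0000 means engrave at S252, F3433. After flipping Y the toolpath is (149.989,108.328) → (237.912,108.328) → (237.912,79.911) → (149.989,79.911) → (149.989,108.328), returning to the start.

Shape 2 is a regular polygon drawn with `<polygon>`. Its stroke #000000 means cut at S793, F1137. After flipping Y the toolpath is (38.304,78.844) → (40.988,68.630) → (34.675,60.164) → (24.120,59.820) → (17.270,67.859) → (19.284,78.226) → (28.645,83.115) → (38.304,78.844), returning to the start.

Shape 3 is a cubic bezier drawn with `<path>`. Its stroke #000000 means cut at S793, F1137. After flipping Y the toolpath is (148.870,88.264) → (163.293,90.141) → (174.408,78.140) → (182.111,65.822) → (186.300,66.747).

Shape 4 is a open polyline drawn with `<path>`. Its stroke #ff0000 means engrave at S252, F3433. After flipping Y the toolpath is (124.424,96.913) → (279.520,34.134) → (197.351,68.189) → (327.263,57.134) → (101.046,26.891).

Shape 5 is a circle drawn with `<circle>`. Its stroke #ff0000 means engrave at S252, F3433. After flipping Y the toolpath is (196.705,69.884) → (189.285,87.797) → (171.372,95.217) → (153.459,87.797) → (146.039,69.884) → (153.459,51.971) → (171.372,44.551) → (189.285,51.971) → (196.705,69.884), returning to the start.

Shape 6 is a cubic bezier drawn with `<path>`. Its stroke #ff0000 means engrave at S252, F3433. After flipping Y the toolpath is (154.514,19.087) → (148.804,21.807) → (163.218,45.174) → (185.672,67.741) → (204.086,68.061).

Shape 7 is a line segment drawn with `<polyline>`. Its stroke #000000 means cut at S793, F1137. After flipping Y the toolpath is (184.463,99.723) → (68.288,97.517).

G21
G90
G0 X149.989 Y108.328
M3 S252
G01 X237.912 Y108.328 F3433
G01 X237.912 Y79.911
G01 X149.989 Y79.911
G01 X149.989 Y108.328
M5
G0 X38.304 Y78.844
M3 S793
G01 X40.988 Y68.630 F1137
G01 X34.675 Y60.164
G01 X24.120 Y59.820
G01 X17.270 Y67.859
G01 X19.284 Y78.226
G01 X28.645 Y83.115
G01 X38.304 Y78.844
M5
G0 X148.870 Y88.264
M3 S793
G01 X163.293 Y90.141 F1137
G01 X174.408 Y78.140
G01 X182.111 Y65.822
G01 X186.300 Y66.747
M5
G0 X124.424 Y96.913
M3 S252
G01 X279.520 Y34.134 F3433
G01 X197.351 Y68.189
G01 X327.263 Y57.134
G01 X101.046 Y26.891
M5
G0 X196.705 Y69.884
M3 S252
G01 X189.285 Y87.797 F3433
G01 X171.372 Y95.217
G01 X153.459 Y87.797
G01 X146.039 Y69.884
G01 X153.459 Y51.971
G01 X171.372 Y44.551
G01 X189.285 Y51.971
G01 X196.705 Y69.884
M5
G0 X154.514 Y19.087
M3 S252
G01 X148.804 Y21.807 F3433
G01 X163.218 Y45.174
G01 X185.672 Y67.741
G01 X204.086 Y68.061
M5
G0 X184.463 Y99.723
M3 S793
G01 X68.288 Y97.517 F1137
M5
G0 X0.000 Y0.000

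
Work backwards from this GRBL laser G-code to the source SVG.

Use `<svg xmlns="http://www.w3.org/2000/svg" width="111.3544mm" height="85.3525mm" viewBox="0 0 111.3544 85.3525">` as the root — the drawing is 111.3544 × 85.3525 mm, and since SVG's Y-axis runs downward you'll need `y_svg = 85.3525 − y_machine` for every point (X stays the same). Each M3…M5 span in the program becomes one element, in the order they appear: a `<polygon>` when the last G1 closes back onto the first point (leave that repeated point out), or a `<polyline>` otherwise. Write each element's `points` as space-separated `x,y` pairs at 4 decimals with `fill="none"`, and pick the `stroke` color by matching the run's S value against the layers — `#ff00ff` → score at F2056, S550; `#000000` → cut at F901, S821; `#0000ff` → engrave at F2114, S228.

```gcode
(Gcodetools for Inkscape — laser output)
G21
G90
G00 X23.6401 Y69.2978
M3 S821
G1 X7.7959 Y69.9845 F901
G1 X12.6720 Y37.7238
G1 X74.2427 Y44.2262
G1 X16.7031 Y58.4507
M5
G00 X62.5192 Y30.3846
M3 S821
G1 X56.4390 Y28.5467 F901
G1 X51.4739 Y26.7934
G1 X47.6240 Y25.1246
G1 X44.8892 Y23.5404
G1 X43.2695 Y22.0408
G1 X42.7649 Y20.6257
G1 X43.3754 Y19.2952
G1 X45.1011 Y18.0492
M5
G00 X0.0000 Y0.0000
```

y_svg = 85.3525 − y_m. Every run uses S821, so all elements get stroke `#000000` (cut).

[1] open run; points: 23.6401,16.0547 7.7959,15.3680 12.6720,47.6287 74.2427,41.1263 16.7031,26.9018

[2] open run; points: 62.5192,54.9679 56.4390,56.8058 51.4739,58.5591 47.6240,60.2279 44.8892,61.8121 43.2695,63.3117 42.7649,64.7268 43.3754,66.0573 45.1011,67.3033

<svg xmlns="http://www.w3.org/2000/svg" width="111.3544mm" height="85.3525mm" viewBox="0 0 111.3544 85.3525">
  <polyline points="23.6401,16.0547 7.7959,15.3680 12.6720,47.6287 74.2427,41.1263 16.7031,26.9018" fill="none" stroke="#000000"/>
  <polyline points="62.5192,54.9679 56.4390,56.8058 51.4739,58.5591 47.6240,60.2279 44.8892,61.8121 43.2695,63.3117 42.7649,64.7268 43.3754,66.0573 45.1011,67.3033" fill="none" stroke="#000000"/>
</svg>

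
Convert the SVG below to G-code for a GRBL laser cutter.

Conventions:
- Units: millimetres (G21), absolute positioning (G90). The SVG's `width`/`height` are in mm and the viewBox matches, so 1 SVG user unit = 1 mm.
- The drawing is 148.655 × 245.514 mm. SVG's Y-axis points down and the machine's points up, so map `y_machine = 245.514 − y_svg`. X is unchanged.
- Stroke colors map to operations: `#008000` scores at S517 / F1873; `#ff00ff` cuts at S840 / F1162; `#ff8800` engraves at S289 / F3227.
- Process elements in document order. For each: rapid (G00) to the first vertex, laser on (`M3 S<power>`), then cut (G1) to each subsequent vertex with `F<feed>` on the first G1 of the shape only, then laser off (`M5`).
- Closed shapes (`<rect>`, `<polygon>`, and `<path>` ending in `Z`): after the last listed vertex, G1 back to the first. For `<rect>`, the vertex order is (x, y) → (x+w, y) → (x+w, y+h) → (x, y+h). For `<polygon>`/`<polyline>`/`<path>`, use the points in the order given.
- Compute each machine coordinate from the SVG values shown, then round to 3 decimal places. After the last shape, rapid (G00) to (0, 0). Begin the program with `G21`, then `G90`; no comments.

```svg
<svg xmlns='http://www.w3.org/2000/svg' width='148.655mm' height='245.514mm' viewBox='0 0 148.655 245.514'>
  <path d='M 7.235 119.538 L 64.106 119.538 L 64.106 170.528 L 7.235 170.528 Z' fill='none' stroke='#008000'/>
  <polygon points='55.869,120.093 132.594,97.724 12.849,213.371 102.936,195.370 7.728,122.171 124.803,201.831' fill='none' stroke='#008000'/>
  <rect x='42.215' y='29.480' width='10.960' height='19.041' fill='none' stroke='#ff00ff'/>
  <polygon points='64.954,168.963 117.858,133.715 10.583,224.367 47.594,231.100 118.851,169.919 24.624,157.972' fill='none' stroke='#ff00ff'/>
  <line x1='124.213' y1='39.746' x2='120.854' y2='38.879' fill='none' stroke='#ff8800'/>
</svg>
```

G21
G90
G00 X7.235 Y125.976
M3 S517
G1 X64.106 Y125.976 F1873
G1 X64.106 Y74.986
G1 X7.235 Y74.986
G1 X7.235 Y125.976
M5
G00 X55.869 Y125.421
M3 S517
G1 X132.594 Y147.790 F1873
G1 X12.849 Y32.143
G1 X102.936 Y50.144
G1 X7.728 Y123.343
G1 X124.803 Y43.683
G1 X55.869 Y125.421
M5
G00 X42.215 Y216.034
M3 S840
G1 X53.175 Y216.034 F1162
G1 X53.175 Y196.993
G1 X42.215 Y196.993
G1 X42.215 Y216.034
M5
G00 X64.954 Y76.551
M3 S840
G1 X117.858 Y111.799 F1162
G1 X10.583 Y21.147
G1 X47.594 Y14.414
G1 X118.851 Y75.595
G1 X24.624 Y87.542
G1 X64.954 Y76.551
M5
G00 X124.213 Y205.768
M3 S289
G1 X120.854 Y206.635 F3227
M5
G00 X0.000 Y0.000

Since the viewBox matches the mm dimensions, user units are millimetres directly. The only transform is the Y-flip y_m = 245.514 − y_svg.

Shape 1 is a rectangle drawn with `<path>`. Its stroke #008000 means score at S517, F1873. After flipping Y the toolpath is (7.235,125.976) → (64.106,125.976) → (64.106,74.986) → (7.235,74.986) → (7.235,125.976), returning to the start.

Shape 2 is a closed polygon drawn with `<polygon>`. Its stroke #008000 means score at S517, F1873. After flipping Y the toolpath is (55.869,125.421) → (132.594,147.790) → (12.849,32.143) → (102.936,50.144) → (7.728,123.343) → (124.803,43.683) → (55.869,125.421), returning to the start.

Shape 3 is a rectangle drawn with `<rect>`. Its stroke #ff00ff means cut at S840, F1162. After flipping Y the toolpath is (42.215,216.034) → (53.175,216.034) → (53.175,196.993) → (42.215,196.993) → (42.215,216.034), returning to the start.

Shape 4 is a closed polygon drawn with `<polygon>`. Its stroke #ff00ff means cut at S840, F1162. After flipping Y the toolpath is (64.954,76.551) → (117.858,111.799) → (10.583,21.147) → (47.594,14.414) → (118.851,75.595) → (24.624,87.542) → (64.954,76.551), returning to the start.

Shape 5 is a line segment drawn with `<line>`. Its stroke #ff8800 means engrave at S289, F3227. After flipping Y the toolpath is (124.213,205.768) → (120.854,206.635).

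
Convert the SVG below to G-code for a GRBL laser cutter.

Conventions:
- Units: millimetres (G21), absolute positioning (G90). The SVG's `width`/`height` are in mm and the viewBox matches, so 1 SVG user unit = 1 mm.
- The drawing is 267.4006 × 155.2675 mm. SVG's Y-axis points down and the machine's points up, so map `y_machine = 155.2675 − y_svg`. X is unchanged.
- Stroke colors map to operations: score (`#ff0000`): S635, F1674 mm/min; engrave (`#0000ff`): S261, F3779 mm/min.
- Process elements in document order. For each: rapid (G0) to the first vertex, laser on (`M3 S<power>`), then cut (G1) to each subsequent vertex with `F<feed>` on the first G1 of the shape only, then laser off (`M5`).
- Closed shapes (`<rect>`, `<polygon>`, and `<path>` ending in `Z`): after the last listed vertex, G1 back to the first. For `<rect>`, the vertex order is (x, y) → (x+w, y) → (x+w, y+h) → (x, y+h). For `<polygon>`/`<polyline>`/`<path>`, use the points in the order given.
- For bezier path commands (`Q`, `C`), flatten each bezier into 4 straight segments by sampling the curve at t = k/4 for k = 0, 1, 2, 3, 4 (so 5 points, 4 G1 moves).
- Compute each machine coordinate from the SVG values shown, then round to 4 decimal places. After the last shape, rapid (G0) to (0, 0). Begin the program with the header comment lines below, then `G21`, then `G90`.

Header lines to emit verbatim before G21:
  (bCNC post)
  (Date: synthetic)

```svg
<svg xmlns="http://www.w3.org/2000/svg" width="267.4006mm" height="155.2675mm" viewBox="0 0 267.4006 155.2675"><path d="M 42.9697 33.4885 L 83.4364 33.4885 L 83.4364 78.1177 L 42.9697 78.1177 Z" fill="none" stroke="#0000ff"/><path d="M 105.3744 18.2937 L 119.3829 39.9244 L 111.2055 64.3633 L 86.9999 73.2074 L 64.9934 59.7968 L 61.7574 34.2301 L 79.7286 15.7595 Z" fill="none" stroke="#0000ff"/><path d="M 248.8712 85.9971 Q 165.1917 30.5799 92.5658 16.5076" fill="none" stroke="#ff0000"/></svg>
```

Since the viewBox matches the mm dimensions, user units are millimetres directly. The only transform is the Y-flip y_m = 155.2675 − y_svg.

Shape 1 is a rectangle drawn with `<path>`. Its stroke #0000ff means engrave at S261, F3779. After flipping Y the toolpath is (42.9697,121.7790) → (83.4364,121.7790) → (83.4364,77.1498) → (42.9697,77.1498) → (42.9697,121.7790), returning to the start.

Shape 2 is a regular polygon drawn with `<path>`. Its stroke #0000ff means engrave at S261, F3779. After flipping Y the toolpath is (105.3744,136.9738) → (119.3829,115.3431) → (111.2055,90.9042) → (86.9999,82.0601) → (64.9934,95.4707) → (61.7574,121.0374) → (79.7286,139.5080) → (105.3744,136.9738), returning to the start.

Shape 3 is a quadratic bezier drawn with `<path>`. Its stroke #ff0000 means score at S635, F1674. After flipping Y the toolpath is (248.8712,69.2704) → (207.7223,94.3949) → (167.9551,114.3514) → (129.5696,129.1397) → (92.5658,138.7599).

(bCNC post)
(Date: synthetic)
G21
G90
G0 X42.9697 Y121.7790
M3 S261
G1 X83.4364 Y121.7790 F3779
G1 X83.4364 Y77.1498
G1 X42.9697 Y77.1498
G1 X42.9697 Y121.7790
M5
G0 X105.3744 Y136.9738
M3 S261
G1 X119.3829 Y115.3431 F3779
G1 X111.2055 Y90.9042
G1 X86.9999 Y82.0601
G1 X64.9934 Y95.4707
G1 X61.7574 Y121.0374
G1 X79.7286 Y139.5080
G1 X105.3744 Y136.9738
M5
G0 X248.8712 Y69.2704
M3 S635
G1 X207.7223 Y94.3949 F1674
G1 X167.9551 Y114.3514
G1 X129.5696 Y129.1397
G1 X92.5658 Y138.7599
M5
G0 X0.0000 Y0.0000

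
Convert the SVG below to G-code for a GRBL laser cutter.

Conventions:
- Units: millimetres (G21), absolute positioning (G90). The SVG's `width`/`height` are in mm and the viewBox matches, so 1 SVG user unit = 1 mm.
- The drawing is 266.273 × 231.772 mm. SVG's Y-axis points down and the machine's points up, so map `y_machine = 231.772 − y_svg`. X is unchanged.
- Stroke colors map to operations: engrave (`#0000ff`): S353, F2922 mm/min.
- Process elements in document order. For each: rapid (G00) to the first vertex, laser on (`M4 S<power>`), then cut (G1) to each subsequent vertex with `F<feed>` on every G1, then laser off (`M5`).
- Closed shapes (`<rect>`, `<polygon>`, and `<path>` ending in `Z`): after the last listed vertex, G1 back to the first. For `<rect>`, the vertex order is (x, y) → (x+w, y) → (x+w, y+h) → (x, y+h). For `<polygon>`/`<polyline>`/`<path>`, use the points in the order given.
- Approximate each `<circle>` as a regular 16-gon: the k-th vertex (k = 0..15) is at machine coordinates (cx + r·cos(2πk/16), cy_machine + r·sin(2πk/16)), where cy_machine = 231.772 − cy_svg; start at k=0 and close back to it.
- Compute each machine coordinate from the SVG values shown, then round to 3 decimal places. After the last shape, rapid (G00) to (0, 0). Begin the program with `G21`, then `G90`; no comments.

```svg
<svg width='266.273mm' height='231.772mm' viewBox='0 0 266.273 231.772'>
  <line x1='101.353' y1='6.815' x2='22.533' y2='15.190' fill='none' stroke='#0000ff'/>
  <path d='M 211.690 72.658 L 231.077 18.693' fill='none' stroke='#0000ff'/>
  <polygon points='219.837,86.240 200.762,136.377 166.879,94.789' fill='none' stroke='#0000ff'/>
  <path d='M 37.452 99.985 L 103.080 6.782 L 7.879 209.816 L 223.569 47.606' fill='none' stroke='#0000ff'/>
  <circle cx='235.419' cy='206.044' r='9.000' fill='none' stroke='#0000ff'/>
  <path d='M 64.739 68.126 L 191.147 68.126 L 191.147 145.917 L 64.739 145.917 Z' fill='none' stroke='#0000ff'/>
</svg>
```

Since the viewBox matches the mm dimensions, user units are millimetres directly. The only transform is the Y-flip y_m = 231.772 − y_svg.

Shape 1 is a line segment drawn with `<line>`. Its stroke #0000ff means engrave at S353, F2922. After flipping Y the toolpath is (101.353,224.957) → (22.533,216.582).

Shape 2 is a line segment drawn with `<path>`. Its stroke #0000ff means engrave at S353, F2922. After flipping Y the toolpath is (211.690,159.114) → (231.077,213.079).

Shape 3 is a regular polygon drawn with `<polygon>`. Its stroke #0000ff means engrave at S353, F2922. After flipping Y the toolpath is (219.837,145.532) → (200.762,95.395) → (166.879,136.983) → (219.837,145.532), returning to the start.

Shape 4 is a open polyline drawn with `<path>`. Its stroke #0000ff means engrave at S353, F2922. After flipping Y the toolpath is (37.452,131.787) → (103.080,224.990) → (7.879,21.956) → (223.569,184.166).

Shape 5 is a circle drawn with `<circle>`. Its stroke #0000ff means engrave at S353, F2922. After flipping Y the toolpath is (244.419,25.728) → (243.734,29.172) → (241.783,32.092) → (238.863,34.043) → (235.419,34.728) → (231.975,34.043) → (229.055,32.092) → (227.104,29.172) → (226.419,25.728) → (227.104,22.284) → (229.055,19.364) → (231.975,17.413) → (235.419,16.728) → (238.863,17.413) → (241.783,19.364) → (243.734,22.284) → (244.419,25.728), returning to the start.

Shape 6 is a rectangle drawn with `<path>`. Its stroke #0000ff means engrave at S353, F2922. After flipping Y the toolpath is (64.739,163.646) → (191.147,163.646) → (191.147,85.855) → (64.739,85.855) → (64.739,163.646), returning to the start.

G21
G90
G00 X101.353 Y224.957
M4 S353
G1 X22.533 Y216.582 F2922
M5
G00 X211.690 Y159.114
M4 S353
G1 X231.077 Y213.079 F2922
M5
G00 X219.837 Y145.532
M4 S353
G1 X200.762 Y95.395 F2922
G1 X166.879 Y136.983 F2922
G1 X219.837 Y145.532 F2922
M5
G00 X37.452 Y131.787
M4 S353
G1 X103.080 Y224.990 F2922
G1 X7.879 Y21.956 F2922
G1 X223.569 Y184.166 F2922
M5
G00 X244.419 Y25.728
M4 S353
G1 X243.734 Y29.172 F2922
G1 X241.783 Y32.092 F2922
G1 X238.863 Y34.043 F2922
G1 X235.419 Y34.728 F2922
G1 X231.975 Y34.043 F2922
G1 X229.055 Y32.092 F2922
G1 X227.104 Y29.172 F2922
G1 X226.419 Y25.728 F2922
G1 X227.104 Y22.284 F2922
G1 X229.055 Y19.364 F2922
G1 X231.975 Y17.413 F2922
G1 X235.419 Y16.728 F2922
G1 X238.863 Y17.413 F2922
G1 X241.783 Y19.364 F2922
G1 X243.734 Y22.284 F2922
G1 X244.419 Y25.728 F2922
M5
G00 X64.739 Y163.646
M4 S353
G1 X191.147 Y163.646 F2922
G1 X191.147 Y85.855 F2922
G1 X64.739 Y85.855 F2922
G1 X64.739 Y163.646 F2922
M5
G00 X0.000 Y0.000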